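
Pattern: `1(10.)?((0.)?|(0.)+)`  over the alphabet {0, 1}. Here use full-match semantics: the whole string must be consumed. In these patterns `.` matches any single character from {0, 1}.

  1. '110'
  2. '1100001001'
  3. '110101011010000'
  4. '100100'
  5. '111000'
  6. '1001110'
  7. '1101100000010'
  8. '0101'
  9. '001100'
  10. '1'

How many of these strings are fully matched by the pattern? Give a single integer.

1

1. '110' → no match
2. '1100001001' → no match
3 → no match
4. '100100' → no match
5. '111000' → no match
6. '1001110' → no match
7 → no match
8. '0101' → no match — must start with '1'
9. '001100' → no match — must start with '1'
10. '1' → match
Total matched: 1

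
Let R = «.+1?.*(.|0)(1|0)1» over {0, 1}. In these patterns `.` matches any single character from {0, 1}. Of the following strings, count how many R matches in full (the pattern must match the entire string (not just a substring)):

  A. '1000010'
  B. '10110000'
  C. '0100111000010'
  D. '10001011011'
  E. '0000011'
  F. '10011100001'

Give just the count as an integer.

3

A → no match — must end with '1'
B → no match — must end with '1'
C → no match — must end with '1'
D → match
E → match
F → match
Total matched: 3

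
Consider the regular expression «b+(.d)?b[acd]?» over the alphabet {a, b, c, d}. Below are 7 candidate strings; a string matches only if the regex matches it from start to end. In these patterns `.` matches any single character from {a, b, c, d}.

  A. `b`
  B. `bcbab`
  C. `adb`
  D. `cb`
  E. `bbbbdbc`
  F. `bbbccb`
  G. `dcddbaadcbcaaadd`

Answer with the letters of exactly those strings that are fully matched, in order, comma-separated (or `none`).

E

A → no match
B → no match
C → no match — must start with `b`
D → no match — must start with `b`
E → match
F → no match
G → no match — must start with `b`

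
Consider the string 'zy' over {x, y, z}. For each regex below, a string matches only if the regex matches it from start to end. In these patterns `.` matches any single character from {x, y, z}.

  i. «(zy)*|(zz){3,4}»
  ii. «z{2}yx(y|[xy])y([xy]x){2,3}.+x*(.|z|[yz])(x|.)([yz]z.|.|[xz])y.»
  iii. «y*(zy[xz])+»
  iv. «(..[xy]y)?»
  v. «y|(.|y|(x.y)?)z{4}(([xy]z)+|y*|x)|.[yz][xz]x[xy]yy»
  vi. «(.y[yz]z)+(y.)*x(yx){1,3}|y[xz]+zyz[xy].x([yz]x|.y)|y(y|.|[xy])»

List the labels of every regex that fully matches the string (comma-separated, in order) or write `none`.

i → match
ii → no match
iii → no match
iv → no match
v → no match
vi → no match

i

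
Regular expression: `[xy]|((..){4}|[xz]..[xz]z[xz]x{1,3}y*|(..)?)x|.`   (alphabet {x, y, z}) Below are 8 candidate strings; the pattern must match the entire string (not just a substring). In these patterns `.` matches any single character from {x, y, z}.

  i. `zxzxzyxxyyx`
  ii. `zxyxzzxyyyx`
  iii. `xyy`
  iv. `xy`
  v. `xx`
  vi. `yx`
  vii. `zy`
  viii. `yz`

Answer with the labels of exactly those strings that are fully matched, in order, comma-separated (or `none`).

i → no match
ii → match
iii → no match
iv → no match
v → no match
vi → no match
vii → no match
viii → no match

ii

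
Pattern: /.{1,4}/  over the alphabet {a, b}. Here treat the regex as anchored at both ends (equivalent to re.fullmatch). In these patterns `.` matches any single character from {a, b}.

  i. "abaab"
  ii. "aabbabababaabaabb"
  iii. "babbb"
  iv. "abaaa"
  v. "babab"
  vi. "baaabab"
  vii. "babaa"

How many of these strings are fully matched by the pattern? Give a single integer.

0

i → no match
ii → no match
iii → no match
iv → no match
v → no match
vi → no match
vii → no match
Total matched: 0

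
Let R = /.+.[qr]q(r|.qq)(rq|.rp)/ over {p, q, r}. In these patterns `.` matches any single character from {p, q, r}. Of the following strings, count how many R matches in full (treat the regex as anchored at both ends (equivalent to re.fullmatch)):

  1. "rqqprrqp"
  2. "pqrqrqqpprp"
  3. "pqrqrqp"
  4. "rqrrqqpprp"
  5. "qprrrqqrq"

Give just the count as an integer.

0

1 → no match
2 → no match
3 → no match
4 → no match
5 → no match
Total matched: 0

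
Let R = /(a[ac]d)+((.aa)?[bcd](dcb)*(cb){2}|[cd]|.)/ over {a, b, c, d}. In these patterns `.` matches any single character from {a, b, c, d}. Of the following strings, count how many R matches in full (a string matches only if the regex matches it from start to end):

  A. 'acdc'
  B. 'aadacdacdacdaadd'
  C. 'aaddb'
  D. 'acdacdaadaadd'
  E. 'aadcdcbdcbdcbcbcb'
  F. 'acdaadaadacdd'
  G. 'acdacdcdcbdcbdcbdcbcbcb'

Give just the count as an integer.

6

A → match
B → match
C → no match
D → match
E → match
F → match
G → match
Total matched: 6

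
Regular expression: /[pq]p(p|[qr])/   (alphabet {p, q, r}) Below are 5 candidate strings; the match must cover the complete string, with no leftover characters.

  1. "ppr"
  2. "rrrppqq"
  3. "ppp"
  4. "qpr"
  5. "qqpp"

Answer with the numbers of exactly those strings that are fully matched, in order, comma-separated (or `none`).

1, 3, 4

1 → match
2 → no match
3 → match
4 → match
5 → no match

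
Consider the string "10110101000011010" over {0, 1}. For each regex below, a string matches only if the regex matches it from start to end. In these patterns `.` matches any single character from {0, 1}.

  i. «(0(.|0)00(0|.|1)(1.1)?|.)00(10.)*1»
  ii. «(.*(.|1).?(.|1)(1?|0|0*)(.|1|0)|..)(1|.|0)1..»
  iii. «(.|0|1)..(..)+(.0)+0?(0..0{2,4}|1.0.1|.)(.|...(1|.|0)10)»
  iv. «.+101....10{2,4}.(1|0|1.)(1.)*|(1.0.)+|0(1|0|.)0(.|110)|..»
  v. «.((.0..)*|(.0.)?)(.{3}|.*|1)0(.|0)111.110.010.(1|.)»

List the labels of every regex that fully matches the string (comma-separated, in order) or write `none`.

iii

i → no match — must end with "1"
ii → no match
iii → match
iv → no match
v → no match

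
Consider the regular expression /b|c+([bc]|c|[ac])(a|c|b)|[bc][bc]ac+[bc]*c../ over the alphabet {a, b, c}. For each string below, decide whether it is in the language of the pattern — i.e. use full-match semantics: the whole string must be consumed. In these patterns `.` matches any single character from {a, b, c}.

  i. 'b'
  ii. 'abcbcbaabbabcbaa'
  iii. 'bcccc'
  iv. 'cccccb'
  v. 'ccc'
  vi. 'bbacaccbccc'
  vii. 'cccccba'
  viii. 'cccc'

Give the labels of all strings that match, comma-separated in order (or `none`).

i. 'b' → match
ii → no match
iii. 'bcccc' → no match
iv. 'cccccb' → match
v. 'ccc' → match
vi. 'bbacaccbccc' → no match
vii. 'cccccba' → match
viii. 'cccc' → match

i, iv, v, vii, viii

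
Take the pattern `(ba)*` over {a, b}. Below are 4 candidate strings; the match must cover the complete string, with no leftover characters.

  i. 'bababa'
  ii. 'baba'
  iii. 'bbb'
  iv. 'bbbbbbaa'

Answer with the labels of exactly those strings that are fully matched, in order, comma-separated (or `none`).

i, ii

i. 'bababa' → match
ii. 'baba' → match
iii. 'bbb' → no match
iv. 'bbbbbbaa' → no match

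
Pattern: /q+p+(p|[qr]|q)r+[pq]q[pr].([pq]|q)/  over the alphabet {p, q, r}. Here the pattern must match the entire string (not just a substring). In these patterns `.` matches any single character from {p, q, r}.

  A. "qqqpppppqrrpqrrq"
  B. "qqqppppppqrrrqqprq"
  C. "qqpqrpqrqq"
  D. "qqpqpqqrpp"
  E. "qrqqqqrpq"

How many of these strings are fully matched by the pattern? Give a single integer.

3

A → match
B → match
C. "qqpqrpqrqq" → match
D. "qqpqpqqrpp" → no match
E. "qrqqqqrpq" → no match
Total matched: 3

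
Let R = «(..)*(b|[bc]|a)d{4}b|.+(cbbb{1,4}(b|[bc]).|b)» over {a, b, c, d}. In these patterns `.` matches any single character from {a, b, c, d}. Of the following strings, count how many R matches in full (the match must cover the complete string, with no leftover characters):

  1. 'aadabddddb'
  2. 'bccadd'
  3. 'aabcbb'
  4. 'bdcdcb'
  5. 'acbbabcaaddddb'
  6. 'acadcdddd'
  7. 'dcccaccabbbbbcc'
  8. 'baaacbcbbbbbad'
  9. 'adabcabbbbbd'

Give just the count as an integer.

4

1. 'aadabddddb' → match
2. 'bccadd' → no match
3. 'aabcbb' → match
4. 'bdcdcb' → match
5 → match
6. 'acadcdddd' → no match
7 → no match
8 → no match
9. 'adabcabbbbbd' → no match
Total matched: 4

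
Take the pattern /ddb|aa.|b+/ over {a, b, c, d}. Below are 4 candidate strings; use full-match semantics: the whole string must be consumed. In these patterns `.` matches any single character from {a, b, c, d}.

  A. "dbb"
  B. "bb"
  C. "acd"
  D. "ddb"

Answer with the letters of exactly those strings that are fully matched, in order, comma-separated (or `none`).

B, D

A. "dbb" → no match
B. "bb" → match
C. "acd" → no match
D. "ddb" → match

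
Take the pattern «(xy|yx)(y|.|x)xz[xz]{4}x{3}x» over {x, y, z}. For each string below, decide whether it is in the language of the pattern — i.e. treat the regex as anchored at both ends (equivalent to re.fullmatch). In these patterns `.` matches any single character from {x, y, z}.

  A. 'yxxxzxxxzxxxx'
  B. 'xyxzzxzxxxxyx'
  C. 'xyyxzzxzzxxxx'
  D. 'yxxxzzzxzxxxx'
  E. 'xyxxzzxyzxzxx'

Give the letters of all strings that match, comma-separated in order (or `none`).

A, C, D

A → match
B → no match — must end with 'xx'
C → match
D → match
E → no match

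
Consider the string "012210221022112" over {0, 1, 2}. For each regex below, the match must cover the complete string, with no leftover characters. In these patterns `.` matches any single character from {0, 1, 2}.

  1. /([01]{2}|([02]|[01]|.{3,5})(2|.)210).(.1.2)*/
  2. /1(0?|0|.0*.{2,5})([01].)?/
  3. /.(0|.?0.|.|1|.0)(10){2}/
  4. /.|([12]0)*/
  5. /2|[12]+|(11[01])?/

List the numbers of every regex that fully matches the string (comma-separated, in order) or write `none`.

1 → match
2 → no match — must start with "1"
3 → no match — must end with "10"
4 → no match
5 → no match

1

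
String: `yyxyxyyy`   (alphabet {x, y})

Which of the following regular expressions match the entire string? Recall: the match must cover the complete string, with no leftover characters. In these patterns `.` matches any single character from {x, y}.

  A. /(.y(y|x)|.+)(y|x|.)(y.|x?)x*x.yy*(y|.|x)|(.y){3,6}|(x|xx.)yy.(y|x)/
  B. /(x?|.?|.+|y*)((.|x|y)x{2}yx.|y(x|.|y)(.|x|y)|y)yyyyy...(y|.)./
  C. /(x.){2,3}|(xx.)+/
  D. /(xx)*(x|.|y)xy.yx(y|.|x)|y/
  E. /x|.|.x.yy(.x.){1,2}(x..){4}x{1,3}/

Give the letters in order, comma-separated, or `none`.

A → match
B → no match
C → no match
D → no match
E → no match

A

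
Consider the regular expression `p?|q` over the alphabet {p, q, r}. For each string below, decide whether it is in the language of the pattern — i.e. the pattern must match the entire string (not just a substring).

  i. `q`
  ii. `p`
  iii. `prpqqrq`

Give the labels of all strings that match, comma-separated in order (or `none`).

i, ii

i → match
ii → match
iii → no match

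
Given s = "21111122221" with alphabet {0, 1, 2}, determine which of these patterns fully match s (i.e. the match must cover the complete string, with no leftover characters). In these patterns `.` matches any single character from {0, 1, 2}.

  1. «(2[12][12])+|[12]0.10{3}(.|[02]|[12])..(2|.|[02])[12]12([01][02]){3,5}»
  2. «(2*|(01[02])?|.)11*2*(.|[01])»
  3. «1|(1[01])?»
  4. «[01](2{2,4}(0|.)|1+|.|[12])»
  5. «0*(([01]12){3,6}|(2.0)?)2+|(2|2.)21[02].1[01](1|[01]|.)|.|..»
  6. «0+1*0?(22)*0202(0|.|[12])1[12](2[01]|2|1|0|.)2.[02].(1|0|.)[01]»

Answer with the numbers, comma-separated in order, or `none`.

2

1 → no match
2 → match
3 → no match
4 → no match
5 → no match
6 → no match — must start with "0"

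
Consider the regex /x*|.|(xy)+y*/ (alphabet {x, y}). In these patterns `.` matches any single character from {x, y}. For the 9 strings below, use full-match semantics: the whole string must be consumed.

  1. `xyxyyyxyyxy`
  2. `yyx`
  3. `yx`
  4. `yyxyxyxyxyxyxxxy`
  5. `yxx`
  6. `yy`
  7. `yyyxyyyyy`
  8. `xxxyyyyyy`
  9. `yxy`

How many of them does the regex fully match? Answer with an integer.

0

1 → no match
2 → no match
3 → no match
4 → no match
5 → no match
6 → no match
7 → no match
8 → no match
9 → no match
Total matched: 0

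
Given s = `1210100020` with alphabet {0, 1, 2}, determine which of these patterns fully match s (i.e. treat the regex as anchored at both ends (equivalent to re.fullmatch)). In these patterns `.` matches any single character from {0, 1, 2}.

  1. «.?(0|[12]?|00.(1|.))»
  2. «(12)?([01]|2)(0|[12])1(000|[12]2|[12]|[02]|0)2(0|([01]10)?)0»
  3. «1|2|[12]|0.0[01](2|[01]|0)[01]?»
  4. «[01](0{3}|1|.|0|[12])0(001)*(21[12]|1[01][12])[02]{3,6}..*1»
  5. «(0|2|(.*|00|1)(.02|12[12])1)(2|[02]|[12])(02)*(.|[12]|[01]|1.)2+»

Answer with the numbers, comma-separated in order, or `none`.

1 → no match
2 → match
3 → no match
4 → no match — must end with `1`
5 → no match — must end with `2`

2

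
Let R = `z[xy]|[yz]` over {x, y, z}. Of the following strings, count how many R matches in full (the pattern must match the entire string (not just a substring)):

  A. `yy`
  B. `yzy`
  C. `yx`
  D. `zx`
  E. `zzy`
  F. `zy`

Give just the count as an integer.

2

A → no match
B → no match
C → no match
D → match
E → no match
F → match
Total matched: 2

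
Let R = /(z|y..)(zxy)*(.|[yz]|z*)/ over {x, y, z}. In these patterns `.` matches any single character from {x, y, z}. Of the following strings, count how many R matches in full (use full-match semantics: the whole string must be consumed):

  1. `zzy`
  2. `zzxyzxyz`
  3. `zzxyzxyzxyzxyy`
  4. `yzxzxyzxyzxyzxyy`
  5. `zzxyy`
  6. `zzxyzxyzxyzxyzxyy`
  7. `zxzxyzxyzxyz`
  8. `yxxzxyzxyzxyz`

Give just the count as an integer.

6

1 → no match
2 → match
3 → match
4 → match
5 → match
6 → match
7 → no match
8 → match
Total matched: 6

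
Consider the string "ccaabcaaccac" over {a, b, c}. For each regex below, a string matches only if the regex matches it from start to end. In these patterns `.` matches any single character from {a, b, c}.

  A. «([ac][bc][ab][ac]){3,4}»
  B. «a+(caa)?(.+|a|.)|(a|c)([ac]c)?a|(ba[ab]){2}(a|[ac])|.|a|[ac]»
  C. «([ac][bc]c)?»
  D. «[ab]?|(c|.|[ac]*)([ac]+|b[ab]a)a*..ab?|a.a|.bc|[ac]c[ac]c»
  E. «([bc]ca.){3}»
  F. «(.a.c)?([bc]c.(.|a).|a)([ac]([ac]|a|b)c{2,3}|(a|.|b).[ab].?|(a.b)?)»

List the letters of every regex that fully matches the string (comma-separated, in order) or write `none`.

E

A → no match
B → no match
C → no match
D → no match
E → match
F → no match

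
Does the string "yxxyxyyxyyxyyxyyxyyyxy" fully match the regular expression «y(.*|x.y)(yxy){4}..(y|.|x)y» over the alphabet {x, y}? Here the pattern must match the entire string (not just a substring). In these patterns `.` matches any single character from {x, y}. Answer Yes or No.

Yes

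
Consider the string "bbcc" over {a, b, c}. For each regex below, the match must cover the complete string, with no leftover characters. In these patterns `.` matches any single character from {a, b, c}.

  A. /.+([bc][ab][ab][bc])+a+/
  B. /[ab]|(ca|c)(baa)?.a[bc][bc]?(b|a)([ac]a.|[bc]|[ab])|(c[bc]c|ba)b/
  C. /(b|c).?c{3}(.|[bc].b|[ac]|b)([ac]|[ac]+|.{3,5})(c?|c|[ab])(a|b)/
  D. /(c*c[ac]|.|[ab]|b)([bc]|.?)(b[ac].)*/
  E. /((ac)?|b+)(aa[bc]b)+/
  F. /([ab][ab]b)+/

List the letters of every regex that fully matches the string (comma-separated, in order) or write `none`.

A → no match — must end with "a"
B → no match
C → no match
D → match
E → no match — must end with "b"
F → no match — must end with "b"

D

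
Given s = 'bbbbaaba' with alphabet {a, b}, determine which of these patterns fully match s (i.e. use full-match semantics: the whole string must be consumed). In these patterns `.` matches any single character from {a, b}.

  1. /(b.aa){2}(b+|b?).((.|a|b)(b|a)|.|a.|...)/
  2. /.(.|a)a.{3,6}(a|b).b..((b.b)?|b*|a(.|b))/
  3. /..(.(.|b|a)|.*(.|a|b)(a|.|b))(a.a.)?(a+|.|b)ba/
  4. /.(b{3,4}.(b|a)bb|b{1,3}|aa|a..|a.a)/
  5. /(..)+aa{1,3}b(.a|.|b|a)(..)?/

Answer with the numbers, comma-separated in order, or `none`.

3, 5

1 → no match
2 → no match
3 → match
4 → no match
5 → match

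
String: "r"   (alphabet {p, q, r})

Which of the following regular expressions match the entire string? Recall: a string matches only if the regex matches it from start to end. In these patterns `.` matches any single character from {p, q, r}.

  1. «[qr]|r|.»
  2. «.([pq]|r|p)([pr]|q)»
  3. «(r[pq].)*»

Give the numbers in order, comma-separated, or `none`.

1 → match
2 → no match
3 → no match

1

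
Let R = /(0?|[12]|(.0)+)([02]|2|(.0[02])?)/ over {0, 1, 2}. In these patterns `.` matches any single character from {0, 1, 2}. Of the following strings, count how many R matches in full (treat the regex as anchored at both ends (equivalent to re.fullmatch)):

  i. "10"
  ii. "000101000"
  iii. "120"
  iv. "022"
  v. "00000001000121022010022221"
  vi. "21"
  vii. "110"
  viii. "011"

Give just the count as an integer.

i. "10" → match
ii. "000101000" → no match
iii. "120" → no match
iv. "022" → no match
v → no match
vi. "21" → no match
vii. "110" → no match
viii. "011" → no match
Total matched: 1

1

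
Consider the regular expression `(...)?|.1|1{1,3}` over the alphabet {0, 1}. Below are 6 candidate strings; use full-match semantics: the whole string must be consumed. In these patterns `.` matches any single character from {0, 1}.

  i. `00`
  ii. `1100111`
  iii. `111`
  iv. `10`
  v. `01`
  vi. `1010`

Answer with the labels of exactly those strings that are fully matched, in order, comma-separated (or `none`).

iii, v

i. `00` → no match
ii. `1100111` → no match
iii. `111` → match
iv. `10` → no match
v. `01` → match
vi. `1010` → no match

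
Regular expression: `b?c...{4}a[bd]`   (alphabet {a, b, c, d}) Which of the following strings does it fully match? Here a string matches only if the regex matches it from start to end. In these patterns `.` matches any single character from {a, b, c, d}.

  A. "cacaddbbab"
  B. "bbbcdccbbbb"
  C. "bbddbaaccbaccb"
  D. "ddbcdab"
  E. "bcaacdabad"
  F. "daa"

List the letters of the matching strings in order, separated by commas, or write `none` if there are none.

A. "cacaddbbab" → no match
B. "bbbcdccbbbb" → no match
C → no match
D. "ddbcdab" → no match
E. "bcaacdabad" → match
F. "daa" → no match

E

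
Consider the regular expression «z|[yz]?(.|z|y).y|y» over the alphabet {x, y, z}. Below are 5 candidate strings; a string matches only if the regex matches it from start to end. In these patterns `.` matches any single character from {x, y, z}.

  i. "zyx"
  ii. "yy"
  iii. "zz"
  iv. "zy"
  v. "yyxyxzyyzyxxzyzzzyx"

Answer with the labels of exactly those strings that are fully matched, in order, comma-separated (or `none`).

i. "zyx" → no match
ii. "yy" → no match
iii. "zz" → no match
iv. "zy" → no match
v → no match

none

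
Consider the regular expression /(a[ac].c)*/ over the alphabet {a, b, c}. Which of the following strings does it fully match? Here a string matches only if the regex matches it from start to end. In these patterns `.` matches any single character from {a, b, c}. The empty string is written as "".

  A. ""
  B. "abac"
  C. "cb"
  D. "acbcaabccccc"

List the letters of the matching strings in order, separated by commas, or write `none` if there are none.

A → match
B → no match
C → no match
D → no match

A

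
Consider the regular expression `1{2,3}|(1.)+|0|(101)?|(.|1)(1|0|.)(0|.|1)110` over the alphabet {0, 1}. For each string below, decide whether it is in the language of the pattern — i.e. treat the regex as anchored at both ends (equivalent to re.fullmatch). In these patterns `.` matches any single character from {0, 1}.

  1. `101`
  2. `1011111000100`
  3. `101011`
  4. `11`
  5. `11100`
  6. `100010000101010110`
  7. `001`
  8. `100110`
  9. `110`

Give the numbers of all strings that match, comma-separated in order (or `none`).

1. `101` → match
2 → no match
3. `101011` → match
4. `11` → match
5. `11100` → no match
6 → no match
7. `001` → no match
8. `100110` → match
9. `110` → no match

1, 3, 4, 8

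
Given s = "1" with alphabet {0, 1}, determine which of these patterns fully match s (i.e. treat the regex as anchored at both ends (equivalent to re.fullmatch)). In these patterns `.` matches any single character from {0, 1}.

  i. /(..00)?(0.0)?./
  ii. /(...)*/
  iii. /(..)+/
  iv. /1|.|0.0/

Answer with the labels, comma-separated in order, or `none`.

i, iv

i → match
ii → no match
iii → no match
iv → match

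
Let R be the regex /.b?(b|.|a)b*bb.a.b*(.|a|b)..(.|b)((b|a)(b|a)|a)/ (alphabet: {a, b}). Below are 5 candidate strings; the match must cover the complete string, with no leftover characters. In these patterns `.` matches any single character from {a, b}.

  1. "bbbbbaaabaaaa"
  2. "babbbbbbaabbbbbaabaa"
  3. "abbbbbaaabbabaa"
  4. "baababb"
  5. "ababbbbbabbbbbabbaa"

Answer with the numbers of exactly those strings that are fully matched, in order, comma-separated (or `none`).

1, 2, 3, 5

1 → match
2 → match
3 → match
4 → no match
5 → match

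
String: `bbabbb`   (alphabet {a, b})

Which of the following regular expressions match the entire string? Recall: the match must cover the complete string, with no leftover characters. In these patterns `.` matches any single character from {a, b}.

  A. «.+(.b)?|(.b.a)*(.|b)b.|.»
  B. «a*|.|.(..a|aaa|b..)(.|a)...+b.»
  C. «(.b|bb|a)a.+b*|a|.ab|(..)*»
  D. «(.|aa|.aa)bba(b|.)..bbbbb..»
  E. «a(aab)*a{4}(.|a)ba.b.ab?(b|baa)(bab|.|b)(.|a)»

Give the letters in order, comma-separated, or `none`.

A → match
B → no match
C → match
D → no match
E → no match — must start with `a`

A, C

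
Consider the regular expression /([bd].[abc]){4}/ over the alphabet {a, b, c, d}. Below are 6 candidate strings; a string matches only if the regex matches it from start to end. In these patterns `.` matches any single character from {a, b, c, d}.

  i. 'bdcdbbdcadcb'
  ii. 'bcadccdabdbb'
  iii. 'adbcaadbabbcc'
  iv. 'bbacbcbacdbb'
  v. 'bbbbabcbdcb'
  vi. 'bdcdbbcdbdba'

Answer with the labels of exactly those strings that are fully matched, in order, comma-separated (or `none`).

i, ii

i. 'bdcdbbdcadcb' → match
ii. 'bcadccdabdbb' → match
iii → no match
iv. 'bbacbcbacdbb' → no match
v. 'bbbbabcbdcb' → no match
vi. 'bdcdbbcdbdba' → no match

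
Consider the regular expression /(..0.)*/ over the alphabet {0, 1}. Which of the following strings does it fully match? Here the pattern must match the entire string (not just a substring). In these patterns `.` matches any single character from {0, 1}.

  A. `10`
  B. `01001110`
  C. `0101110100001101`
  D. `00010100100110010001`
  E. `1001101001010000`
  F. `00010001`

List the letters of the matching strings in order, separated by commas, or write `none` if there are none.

C, D, F

A → no match
B → no match
C → match
D → match
E → no match
F → match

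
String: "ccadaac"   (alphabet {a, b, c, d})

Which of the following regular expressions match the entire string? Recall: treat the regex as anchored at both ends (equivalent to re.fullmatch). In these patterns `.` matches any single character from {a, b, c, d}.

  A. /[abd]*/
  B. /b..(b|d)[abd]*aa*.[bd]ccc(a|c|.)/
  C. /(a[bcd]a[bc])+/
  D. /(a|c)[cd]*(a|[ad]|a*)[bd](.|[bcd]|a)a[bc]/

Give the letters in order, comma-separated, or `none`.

D

A → no match
B → no match — must start with "b"
C → no match — must start with "a"
D → match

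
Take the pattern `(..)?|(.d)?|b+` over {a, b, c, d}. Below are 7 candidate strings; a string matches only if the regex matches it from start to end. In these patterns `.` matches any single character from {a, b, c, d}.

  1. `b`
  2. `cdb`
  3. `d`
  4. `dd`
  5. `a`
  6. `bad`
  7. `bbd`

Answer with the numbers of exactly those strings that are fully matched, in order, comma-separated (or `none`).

1, 4

1 → match
2 → no match
3 → no match
4 → match
5 → no match
6 → no match
7 → no match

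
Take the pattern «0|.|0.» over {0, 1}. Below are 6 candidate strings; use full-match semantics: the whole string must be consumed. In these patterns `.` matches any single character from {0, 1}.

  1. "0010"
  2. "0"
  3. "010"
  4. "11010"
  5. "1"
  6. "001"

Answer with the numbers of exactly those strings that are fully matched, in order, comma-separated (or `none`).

1 → no match
2 → match
3 → no match
4 → no match
5 → match
6 → no match

2, 5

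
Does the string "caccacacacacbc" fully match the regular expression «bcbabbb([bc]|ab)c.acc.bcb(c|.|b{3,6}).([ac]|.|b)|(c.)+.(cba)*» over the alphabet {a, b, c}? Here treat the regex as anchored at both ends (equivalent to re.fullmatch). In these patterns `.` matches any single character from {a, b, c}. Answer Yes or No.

No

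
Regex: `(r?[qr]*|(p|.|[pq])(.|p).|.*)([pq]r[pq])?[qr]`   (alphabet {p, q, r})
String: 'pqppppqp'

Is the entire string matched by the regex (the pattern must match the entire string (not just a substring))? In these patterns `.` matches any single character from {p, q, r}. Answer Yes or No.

No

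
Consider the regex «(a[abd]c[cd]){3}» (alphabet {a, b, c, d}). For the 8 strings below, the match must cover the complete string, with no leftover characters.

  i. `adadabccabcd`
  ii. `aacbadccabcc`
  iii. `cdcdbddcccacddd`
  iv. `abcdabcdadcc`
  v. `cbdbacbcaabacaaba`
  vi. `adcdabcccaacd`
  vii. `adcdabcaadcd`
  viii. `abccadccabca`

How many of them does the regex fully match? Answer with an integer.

1

i → no match
ii → no match
iii → no match — must start with `a`
iv → match
v → no match — must start with `a`
vi → no match
vii → no match
viii → no match
Total matched: 1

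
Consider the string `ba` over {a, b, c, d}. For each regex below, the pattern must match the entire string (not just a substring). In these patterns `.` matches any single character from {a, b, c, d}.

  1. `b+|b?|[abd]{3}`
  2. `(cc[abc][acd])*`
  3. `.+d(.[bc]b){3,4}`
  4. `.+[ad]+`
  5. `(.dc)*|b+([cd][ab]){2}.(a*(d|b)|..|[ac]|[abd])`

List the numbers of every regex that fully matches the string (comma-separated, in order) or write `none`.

4

1 → no match
2 → no match
3 → no match — must end with `b`
4 → match
5 → no match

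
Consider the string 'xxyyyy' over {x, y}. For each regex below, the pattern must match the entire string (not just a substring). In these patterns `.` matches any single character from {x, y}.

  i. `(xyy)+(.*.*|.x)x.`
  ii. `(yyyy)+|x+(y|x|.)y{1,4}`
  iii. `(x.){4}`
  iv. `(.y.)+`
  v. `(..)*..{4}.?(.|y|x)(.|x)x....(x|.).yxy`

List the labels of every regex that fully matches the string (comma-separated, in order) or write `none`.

i → no match — must start with 'xyy'
ii → match
iii → no match
iv → no match
v → no match — must end with 'yxy'

ii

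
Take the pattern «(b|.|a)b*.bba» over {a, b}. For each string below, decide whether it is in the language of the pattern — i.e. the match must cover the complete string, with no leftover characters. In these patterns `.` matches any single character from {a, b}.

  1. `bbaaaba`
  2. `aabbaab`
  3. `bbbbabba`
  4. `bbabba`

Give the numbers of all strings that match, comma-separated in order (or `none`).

1 → no match — must end with `bba`
2 → no match — must end with `bba`
3 → match
4 → match

3, 4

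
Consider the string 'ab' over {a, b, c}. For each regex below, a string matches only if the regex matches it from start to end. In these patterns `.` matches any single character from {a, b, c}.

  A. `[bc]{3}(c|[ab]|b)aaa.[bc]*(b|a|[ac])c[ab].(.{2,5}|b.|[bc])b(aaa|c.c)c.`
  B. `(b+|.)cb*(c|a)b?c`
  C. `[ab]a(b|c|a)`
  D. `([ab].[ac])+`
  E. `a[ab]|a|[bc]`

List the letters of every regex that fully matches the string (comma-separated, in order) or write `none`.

A → no match
B → no match — must end with 'c'
C → no match
D → no match
E → match

E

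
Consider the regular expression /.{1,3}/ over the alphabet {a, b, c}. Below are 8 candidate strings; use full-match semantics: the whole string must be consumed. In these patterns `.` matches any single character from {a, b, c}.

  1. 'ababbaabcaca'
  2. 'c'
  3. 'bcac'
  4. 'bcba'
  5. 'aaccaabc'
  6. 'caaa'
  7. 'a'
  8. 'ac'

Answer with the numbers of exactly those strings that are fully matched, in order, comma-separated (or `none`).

2, 7, 8

1 → no match
2 → match
3 → no match
4 → no match
5 → no match
6 → no match
7 → match
8 → match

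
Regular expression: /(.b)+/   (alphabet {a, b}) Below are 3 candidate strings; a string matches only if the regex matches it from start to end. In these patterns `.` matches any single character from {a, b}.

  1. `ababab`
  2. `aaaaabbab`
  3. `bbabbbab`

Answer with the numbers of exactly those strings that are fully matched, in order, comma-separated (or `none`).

1, 3

1 → match
2 → no match
3 → match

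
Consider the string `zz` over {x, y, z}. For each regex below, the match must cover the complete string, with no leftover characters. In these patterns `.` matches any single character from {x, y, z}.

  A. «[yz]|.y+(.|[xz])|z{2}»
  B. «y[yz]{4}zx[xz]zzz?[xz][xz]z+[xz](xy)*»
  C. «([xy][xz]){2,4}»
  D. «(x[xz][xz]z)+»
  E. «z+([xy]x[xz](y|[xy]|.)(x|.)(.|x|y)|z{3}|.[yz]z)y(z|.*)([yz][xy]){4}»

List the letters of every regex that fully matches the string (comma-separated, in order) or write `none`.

A → match
B → no match — must start with `y`
C → no match
D → no match — must start with `x`
E → no match

A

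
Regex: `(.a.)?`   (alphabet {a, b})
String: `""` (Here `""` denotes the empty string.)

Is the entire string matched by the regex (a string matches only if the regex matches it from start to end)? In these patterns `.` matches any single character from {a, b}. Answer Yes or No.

Yes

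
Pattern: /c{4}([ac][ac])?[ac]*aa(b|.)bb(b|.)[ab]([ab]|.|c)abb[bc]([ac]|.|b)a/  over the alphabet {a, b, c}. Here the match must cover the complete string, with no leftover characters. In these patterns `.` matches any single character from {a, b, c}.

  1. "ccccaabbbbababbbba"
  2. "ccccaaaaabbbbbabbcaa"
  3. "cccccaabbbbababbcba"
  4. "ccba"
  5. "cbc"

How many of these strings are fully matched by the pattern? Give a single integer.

1 → match
2 → match
3 → match
4. "ccba" → no match
5. "cbc" → no match — must end with "a"
Total matched: 3

3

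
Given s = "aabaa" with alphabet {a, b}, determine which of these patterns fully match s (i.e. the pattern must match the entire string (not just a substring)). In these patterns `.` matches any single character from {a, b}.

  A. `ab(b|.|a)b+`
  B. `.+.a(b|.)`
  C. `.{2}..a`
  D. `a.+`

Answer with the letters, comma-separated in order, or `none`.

B, C, D

A → no match — must start with "ab"
B → match
C → match
D → match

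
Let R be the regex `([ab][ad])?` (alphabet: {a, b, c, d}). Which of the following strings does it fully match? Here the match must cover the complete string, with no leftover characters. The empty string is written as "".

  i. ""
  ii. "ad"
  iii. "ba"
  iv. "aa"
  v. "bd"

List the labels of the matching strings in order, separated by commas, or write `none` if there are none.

i → match
ii → match
iii → match
iv → match
v → match

i, ii, iii, iv, v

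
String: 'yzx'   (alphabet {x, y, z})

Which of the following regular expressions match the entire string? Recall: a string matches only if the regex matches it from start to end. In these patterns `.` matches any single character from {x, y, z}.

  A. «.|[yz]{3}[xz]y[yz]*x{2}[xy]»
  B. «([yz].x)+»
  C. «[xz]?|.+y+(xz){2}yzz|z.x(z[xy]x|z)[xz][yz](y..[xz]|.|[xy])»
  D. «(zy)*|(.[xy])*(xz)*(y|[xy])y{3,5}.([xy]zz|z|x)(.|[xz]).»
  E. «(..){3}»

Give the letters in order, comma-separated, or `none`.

B

A → no match
B → match
C → no match
D → no match
E → no match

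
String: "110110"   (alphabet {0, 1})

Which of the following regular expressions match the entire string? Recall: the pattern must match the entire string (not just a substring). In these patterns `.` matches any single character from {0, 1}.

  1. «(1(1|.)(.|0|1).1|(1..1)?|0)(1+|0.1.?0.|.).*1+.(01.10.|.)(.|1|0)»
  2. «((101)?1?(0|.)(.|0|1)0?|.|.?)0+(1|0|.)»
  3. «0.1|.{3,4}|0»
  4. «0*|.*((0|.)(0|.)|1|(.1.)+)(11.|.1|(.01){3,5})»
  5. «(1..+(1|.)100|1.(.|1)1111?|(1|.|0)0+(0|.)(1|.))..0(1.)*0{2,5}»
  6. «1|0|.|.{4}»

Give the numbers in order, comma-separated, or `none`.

4

1 → no match
2 → no match
3 → no match
4 → match
5 → no match
6 → no match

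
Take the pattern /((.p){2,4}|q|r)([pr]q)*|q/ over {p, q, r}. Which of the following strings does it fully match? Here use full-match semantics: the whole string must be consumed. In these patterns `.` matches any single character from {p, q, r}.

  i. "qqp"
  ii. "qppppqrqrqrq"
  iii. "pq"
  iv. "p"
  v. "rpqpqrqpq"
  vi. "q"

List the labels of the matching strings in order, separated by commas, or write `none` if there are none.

i → no match
ii → match
iii → no match
iv → no match
v → match
vi → match

ii, v, vi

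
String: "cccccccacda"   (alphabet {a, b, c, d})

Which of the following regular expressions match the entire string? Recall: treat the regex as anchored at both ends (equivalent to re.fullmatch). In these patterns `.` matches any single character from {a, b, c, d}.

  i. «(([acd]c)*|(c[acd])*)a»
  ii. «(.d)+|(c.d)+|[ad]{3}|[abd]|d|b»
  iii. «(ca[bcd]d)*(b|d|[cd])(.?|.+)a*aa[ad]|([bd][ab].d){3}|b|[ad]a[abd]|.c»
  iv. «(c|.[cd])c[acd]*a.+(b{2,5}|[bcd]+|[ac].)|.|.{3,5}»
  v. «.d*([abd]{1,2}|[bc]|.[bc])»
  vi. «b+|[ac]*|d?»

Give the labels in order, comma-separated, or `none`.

i → match
ii → no match
iii → no match
iv → no match
v → no match
vi → no match

i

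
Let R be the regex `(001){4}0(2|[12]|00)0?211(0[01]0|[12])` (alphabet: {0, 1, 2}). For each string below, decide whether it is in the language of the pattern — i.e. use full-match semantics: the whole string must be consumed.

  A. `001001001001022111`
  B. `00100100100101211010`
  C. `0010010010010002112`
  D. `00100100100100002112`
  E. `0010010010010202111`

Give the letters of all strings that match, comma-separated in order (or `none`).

A → match
B → match
C → match
D → match
E → match

A, B, C, D, E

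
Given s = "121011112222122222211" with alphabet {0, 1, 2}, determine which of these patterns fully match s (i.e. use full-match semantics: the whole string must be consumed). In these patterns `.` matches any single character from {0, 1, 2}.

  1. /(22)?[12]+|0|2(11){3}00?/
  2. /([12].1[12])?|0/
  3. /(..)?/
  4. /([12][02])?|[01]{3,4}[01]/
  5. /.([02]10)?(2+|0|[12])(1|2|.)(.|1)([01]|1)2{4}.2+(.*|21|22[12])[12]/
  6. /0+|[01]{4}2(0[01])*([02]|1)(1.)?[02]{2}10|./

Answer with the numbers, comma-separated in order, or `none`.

5

1 → no match
2 → no match
3 → no match
4 → no match
5 → match
6 → no match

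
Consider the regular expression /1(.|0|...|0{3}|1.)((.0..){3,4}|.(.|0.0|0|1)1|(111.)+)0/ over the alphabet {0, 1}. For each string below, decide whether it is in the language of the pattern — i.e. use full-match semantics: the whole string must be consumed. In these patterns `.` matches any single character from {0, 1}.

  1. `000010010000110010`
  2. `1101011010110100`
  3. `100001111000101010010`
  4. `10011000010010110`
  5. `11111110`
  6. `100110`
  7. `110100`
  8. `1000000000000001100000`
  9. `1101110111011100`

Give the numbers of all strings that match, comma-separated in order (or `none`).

5, 6, 9

1 → no match — must start with `1`
2 → no match
3 → no match
4 → no match
5. `11111110` → match
6. `100110` → match
7. `110100` → no match
8 → no match
9 → match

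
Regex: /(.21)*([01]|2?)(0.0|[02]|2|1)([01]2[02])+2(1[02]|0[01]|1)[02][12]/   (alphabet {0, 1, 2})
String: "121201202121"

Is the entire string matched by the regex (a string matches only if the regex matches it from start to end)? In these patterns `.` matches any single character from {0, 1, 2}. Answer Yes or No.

Yes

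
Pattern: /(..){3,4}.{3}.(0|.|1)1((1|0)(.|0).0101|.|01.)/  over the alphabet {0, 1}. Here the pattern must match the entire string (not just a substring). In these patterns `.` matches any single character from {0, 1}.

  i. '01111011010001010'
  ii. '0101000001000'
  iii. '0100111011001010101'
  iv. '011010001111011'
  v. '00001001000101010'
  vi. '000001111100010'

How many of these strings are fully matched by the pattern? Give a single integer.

i → match
ii → no match
iii → no match
iv → match
v → match
vi → match
Total matched: 4

4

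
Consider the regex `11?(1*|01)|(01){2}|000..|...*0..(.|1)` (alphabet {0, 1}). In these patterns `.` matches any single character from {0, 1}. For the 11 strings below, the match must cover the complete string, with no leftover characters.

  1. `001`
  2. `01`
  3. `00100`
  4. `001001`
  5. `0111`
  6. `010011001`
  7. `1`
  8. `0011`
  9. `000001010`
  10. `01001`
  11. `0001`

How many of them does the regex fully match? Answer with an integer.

1

1. `001` → no match
2. `01` → no match
3. `00100` → no match
4. `001001` → no match
5. `0111` → no match
6. `010011001` → no match
7. `1` → match
8. `0011` → no match
9. `000001010` → no match
10. `01001` → no match
11. `0001` → no match
Total matched: 1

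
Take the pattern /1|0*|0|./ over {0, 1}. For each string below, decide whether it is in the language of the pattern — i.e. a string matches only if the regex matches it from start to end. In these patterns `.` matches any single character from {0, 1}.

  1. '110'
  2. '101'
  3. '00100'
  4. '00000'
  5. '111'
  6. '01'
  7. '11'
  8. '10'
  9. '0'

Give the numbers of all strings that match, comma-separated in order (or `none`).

4, 9

1 → no match
2 → no match
3 → no match
4 → match
5 → no match
6 → no match
7 → no match
8 → no match
9 → match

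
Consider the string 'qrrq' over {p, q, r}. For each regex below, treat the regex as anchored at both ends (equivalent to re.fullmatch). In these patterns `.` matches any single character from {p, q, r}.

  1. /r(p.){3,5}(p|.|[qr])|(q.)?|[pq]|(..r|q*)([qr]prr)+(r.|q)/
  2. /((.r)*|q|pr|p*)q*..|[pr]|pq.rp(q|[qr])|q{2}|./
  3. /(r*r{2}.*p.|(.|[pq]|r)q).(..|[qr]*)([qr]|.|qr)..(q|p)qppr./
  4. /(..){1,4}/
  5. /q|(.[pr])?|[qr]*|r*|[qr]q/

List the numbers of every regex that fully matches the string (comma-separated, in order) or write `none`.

2, 4, 5

1 → no match
2 → match
3 → no match
4 → match
5 → match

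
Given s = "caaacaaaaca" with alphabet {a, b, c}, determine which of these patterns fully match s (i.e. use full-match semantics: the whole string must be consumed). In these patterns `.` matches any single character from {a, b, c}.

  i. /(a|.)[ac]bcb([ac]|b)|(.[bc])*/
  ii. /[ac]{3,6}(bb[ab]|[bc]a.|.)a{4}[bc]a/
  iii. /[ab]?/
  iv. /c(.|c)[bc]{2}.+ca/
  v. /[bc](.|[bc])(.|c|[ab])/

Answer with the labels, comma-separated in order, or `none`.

ii

i → no match
ii → match
iii → no match
iv → no match
v → no match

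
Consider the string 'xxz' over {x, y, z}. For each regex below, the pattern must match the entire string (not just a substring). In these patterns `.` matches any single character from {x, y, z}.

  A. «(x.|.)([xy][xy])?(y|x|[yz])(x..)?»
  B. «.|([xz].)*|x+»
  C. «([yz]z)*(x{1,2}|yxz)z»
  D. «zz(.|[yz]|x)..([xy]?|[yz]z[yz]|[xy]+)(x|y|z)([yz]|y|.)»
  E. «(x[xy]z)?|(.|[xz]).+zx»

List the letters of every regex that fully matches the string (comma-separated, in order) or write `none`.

A → match
B → no match
C → match
D → no match — must start with 'zz'
E → match

A, C, E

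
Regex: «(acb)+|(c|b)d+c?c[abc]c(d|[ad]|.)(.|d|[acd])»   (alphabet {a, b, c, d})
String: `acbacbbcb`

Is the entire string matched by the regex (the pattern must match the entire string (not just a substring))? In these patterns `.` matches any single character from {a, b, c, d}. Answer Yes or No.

No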